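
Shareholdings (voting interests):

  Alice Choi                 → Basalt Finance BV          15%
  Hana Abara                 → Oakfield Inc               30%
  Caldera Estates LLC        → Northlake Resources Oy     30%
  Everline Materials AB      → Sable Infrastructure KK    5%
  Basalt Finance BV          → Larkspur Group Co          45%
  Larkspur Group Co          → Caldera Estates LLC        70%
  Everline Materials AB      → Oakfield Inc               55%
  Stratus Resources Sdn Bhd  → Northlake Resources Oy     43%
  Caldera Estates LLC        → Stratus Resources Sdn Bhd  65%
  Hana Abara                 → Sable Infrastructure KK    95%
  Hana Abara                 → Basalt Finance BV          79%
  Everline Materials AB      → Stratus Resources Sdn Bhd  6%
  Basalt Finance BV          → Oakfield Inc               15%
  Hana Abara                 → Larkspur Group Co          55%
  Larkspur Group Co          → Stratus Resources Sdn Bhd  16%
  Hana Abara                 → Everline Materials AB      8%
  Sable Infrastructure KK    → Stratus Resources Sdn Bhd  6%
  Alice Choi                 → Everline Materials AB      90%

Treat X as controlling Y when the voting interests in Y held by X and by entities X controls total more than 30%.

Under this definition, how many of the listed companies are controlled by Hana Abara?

Hana holds 79% of Basalt, so Hana controls Basalt.
Basalt and Hana together hold 45% + 55% = 100% of Larkspur, so Hana controls Larkspur.
Hana holds 95% of Sable, so Hana controls Sable.
Larkspur holds 70% of Caldera, so Hana controls Caldera.
Caldera and Sable and Larkspur together hold 65% + 6% + 16% = 87% of Stratus, so Hana controls Stratus.
Stratus and Caldera together hold 43% + 30% = 73% of Northlake, so Hana controls Northlake.
Hana and Basalt together hold 30% + 15% = 45% of Oakfield, so Hana controls Oakfield.
No other company's threshold is met.
Hana controls 7 companies.

7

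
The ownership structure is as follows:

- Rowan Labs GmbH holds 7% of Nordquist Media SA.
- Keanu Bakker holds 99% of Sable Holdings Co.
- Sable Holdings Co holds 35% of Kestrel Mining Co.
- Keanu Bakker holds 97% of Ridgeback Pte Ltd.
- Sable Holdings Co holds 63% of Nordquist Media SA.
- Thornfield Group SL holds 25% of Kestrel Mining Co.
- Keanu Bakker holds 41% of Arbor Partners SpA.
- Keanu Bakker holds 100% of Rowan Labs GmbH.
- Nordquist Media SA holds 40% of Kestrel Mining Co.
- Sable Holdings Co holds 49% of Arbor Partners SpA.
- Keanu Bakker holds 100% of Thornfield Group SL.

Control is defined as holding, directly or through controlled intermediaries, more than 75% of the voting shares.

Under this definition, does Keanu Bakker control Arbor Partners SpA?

Yes

Keanu holds 99% of Sable, so Keanu controls Sable.
Keanu and Sable together hold 41% + 49% = 90% of Arbor, so Keanu controls Arbor.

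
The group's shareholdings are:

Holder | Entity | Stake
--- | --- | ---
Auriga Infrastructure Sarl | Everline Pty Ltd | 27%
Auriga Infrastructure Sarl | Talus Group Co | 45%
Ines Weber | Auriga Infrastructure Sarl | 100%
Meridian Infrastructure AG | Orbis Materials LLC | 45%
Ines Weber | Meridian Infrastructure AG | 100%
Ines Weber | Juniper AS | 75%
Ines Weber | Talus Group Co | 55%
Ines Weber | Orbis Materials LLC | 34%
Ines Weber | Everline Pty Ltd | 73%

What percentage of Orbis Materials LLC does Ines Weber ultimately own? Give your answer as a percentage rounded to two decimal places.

Ines reaches Orbis along 2 paths.
Via Meridian: 100% × 45% = 45%.
Direct stake: 34% = 34%.
Total: 45% + 34% = 79%.
Rounded: 79.00%.

79.00%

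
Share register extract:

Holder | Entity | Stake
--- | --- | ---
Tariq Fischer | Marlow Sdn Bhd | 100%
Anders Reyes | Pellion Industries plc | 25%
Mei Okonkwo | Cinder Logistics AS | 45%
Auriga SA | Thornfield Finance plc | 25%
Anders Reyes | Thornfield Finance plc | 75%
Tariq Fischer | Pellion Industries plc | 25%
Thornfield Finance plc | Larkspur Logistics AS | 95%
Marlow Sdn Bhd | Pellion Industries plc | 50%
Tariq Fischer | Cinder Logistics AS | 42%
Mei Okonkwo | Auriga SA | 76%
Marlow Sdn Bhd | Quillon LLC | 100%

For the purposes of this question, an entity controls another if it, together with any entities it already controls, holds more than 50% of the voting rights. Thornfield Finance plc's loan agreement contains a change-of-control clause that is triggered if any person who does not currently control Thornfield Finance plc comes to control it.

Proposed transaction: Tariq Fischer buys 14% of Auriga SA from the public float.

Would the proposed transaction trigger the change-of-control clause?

No

The purchase changes only Tariq's holdings, so Tariq is the only person who could newly come to control Thornfield.
Tariq holds 100% of Marlow, so Tariq controls Marlow.
Marlow and Tariq together hold 50% + 25% = 75% of Pellion, so Tariq controls Pellion.
Marlow holds 100% of Quillon, so Tariq controls Quillon.
Neither Tariq nor any entity Tariq controls holds any voting interest in Thornfield.
So before the transaction, Tariq does not control Thornfield.
After the purchase, Tariq holds 14% of Auriga directly.
Tariq's side now holds 14% of Auriga, not > 50%, so Tariq still does not control Auriga.
After the transaction, neither Tariq nor any entity Tariq controls holds a voting interest in Thornfield, so Tariq still does not control it.
No new person acquires control, so the clause is not triggered.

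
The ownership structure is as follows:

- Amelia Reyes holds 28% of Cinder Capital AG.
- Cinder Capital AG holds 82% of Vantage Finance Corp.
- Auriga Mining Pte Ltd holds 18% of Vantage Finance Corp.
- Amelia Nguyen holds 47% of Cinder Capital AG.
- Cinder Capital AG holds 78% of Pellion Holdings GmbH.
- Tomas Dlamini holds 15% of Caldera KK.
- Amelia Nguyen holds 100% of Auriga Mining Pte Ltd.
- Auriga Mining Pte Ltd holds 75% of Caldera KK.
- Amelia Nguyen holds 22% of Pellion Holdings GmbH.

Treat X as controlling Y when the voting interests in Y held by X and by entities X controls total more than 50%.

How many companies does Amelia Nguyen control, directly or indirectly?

2

Amelia Nguyen holds 100% of Auriga, so Amelia Nguyen controls Auriga.
Auriga holds 75% of Caldera, so Amelia Nguyen controls Caldera.
No other company's threshold is met.
Amelia Nguyen controls 2 companies.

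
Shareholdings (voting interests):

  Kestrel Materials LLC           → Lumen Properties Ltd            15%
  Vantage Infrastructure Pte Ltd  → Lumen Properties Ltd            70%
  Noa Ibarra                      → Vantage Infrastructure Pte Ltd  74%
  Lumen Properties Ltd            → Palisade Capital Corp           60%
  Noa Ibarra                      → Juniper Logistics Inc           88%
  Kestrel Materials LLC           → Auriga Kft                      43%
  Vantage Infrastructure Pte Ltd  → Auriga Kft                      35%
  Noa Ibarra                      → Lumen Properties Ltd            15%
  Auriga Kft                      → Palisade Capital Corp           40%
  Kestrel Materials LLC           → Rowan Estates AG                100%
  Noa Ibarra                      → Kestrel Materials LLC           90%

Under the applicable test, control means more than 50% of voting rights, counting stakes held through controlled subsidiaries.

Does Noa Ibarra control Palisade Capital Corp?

Yes

Noa holds 74% of Vantage, so Noa controls Vantage.
Noa holds 90% of Kestrel, so Noa controls Kestrel.
Vantage and Kestrel and Noa together hold 70% + 15% + 15% = 100% of Lumen, so Noa controls Lumen.
Kestrel and Vantage together hold 43% + 35% = 78% of Auriga, so Noa controls Auriga.
Lumen and Auriga together hold 60% + 40% = 100% of Palisade, so Noa controls Palisade.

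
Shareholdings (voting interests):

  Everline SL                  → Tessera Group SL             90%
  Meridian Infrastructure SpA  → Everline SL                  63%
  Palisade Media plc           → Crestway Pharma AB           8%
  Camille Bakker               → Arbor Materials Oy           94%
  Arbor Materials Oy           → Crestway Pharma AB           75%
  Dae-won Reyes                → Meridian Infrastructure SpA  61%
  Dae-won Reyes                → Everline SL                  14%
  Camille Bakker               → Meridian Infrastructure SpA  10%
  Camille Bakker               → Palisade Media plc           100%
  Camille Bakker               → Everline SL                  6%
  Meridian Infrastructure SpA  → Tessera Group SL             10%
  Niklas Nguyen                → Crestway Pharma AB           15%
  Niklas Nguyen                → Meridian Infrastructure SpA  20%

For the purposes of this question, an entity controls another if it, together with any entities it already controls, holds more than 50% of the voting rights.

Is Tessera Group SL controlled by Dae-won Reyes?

Dae-won holds 61% of Meridian, so Dae-won controls Meridian.
Meridian and Dae-won together hold 63% + 14% = 77% of Everline, so Dae-won controls Everline.
Meridian and Everline together hold 10% + 90% = 100% of Tessera, so Dae-won controls Tessera.

Yes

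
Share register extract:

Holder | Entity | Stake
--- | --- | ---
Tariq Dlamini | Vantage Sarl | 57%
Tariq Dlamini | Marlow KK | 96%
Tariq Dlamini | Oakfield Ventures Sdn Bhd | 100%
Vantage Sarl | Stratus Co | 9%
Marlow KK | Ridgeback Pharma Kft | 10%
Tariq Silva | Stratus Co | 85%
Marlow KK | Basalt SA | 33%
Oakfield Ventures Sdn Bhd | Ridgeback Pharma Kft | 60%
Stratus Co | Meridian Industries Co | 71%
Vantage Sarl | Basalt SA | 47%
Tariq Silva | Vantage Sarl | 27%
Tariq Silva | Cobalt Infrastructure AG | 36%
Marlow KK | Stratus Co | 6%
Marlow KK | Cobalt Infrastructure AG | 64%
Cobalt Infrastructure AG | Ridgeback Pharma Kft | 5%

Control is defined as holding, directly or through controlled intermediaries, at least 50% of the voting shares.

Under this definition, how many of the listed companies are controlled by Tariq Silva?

2

Tariq Silva holds 85% of Stratus, so Tariq Silva controls Stratus.
Stratus holds 71% of Meridian, so Tariq Silva controls Meridian.
No other company's threshold is met.
Tariq Silva controls 2 companies.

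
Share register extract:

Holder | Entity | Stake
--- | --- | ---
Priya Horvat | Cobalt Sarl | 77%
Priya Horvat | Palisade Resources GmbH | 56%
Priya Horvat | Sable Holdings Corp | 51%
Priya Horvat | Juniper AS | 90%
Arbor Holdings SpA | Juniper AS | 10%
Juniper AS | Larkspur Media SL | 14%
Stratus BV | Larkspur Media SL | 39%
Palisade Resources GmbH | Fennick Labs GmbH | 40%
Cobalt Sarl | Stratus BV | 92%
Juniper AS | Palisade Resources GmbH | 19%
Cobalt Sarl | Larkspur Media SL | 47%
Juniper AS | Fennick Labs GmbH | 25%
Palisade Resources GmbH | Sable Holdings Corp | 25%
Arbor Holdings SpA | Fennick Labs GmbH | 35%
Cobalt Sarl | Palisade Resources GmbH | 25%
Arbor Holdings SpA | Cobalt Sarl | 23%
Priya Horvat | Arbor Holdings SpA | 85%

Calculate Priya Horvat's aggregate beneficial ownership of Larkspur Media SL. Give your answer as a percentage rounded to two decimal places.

Priya reaches Larkspur along 6 paths.
Via Cobalt → Stratus: 77% × 92% × 39% = 27.6276%.
Via Arbor → Cobalt → Stratus: 85% × 23% × 92% × 39% = 7.01454%.
Via Arbor → Juniper: 85% × 10% × 14% = 1.19%.
Via Juniper: 90% × 14% = 12.6%.
Via Cobalt: 77% × 47% = 36.19%.
Via Arbor → Cobalt: 85% × 23% × 47% = 9.1885%.
Total: 27.6276% + 7.01454% + 1.19% + 12.6% + 36.19% + 9.1885% = 93.81064%.
Rounded: 93.81%.

93.81%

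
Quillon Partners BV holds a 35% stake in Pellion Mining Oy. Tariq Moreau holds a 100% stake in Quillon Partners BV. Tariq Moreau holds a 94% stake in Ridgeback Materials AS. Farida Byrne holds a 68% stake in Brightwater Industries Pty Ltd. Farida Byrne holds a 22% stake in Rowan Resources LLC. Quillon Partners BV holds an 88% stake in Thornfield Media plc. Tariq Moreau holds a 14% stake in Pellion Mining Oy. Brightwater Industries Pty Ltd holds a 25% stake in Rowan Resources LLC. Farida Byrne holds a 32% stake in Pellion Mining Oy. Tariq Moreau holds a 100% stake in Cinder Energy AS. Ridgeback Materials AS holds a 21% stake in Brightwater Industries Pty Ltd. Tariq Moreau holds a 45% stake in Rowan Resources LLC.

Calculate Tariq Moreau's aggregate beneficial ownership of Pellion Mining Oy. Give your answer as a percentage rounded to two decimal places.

Tariq reaches Pellion along 2 paths.
Direct stake: 14% = 14%.
Via Quillon: 100% × 35% = 35%.
Total: 14% + 35% = 49%.
Rounded: 49.00%.

49.00%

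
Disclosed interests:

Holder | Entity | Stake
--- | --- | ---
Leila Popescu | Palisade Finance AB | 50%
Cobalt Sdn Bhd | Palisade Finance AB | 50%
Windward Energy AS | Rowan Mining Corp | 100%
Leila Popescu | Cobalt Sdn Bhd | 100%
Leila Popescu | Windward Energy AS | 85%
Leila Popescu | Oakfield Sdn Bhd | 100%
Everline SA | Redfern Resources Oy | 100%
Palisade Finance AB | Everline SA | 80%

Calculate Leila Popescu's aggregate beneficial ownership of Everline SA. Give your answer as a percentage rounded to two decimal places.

Leila reaches Everline along 2 paths.
Via Cobalt → Palisade: 100% × 50% × 80% = 40%.
Via Palisade: 50% × 80% = 40%.
Total: 40% + 40% = 80%.
Rounded: 80.00%.

80.00%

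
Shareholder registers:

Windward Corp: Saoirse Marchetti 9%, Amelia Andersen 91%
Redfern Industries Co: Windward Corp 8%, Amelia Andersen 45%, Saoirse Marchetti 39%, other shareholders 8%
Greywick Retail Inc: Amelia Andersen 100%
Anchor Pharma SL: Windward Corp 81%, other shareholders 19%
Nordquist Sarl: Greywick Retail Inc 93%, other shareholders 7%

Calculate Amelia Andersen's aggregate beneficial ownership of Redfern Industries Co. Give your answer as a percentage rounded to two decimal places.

52.28%

Amelia reaches Redfern along 2 paths.
Via Windward: 91% × 8% = 7.28%.
Direct stake: 45% = 45%.
Total: 7.28% + 45% = 52.28%.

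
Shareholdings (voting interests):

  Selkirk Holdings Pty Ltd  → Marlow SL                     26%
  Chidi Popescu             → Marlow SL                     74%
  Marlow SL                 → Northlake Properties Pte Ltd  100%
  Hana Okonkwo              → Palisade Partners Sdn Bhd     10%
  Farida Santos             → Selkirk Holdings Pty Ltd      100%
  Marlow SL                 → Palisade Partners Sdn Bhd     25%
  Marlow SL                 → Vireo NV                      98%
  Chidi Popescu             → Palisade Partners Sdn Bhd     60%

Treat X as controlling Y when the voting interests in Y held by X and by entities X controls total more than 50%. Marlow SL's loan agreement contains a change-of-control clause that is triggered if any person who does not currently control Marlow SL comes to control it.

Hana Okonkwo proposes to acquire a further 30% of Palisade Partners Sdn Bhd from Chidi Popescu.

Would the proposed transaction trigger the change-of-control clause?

No

The purchase adds only to Hana's holdings (Chidi's stake shrinks), so Hana is the only person who could newly come to control Marlow.
Hana's largest direct stake is 10% in Palisade, which does not meet the threshold, so Hana controls no company.
Neither Hana nor any entity Hana controls holds any voting interest in Marlow.
So before the transaction, Hana does not control Marlow.
After the purchase, Hana's direct stake in Palisade rises to 10% + 30% = 40%, and Chidi's stake falls to 30%.
Hana's side now holds 40% of Palisade, not > 50%, so Hana still does not control Palisade.
After the transaction, neither Hana nor any entity Hana controls holds a voting interest in Marlow, so Hana still does not control it.
No new person acquires control, so the clause is not triggered.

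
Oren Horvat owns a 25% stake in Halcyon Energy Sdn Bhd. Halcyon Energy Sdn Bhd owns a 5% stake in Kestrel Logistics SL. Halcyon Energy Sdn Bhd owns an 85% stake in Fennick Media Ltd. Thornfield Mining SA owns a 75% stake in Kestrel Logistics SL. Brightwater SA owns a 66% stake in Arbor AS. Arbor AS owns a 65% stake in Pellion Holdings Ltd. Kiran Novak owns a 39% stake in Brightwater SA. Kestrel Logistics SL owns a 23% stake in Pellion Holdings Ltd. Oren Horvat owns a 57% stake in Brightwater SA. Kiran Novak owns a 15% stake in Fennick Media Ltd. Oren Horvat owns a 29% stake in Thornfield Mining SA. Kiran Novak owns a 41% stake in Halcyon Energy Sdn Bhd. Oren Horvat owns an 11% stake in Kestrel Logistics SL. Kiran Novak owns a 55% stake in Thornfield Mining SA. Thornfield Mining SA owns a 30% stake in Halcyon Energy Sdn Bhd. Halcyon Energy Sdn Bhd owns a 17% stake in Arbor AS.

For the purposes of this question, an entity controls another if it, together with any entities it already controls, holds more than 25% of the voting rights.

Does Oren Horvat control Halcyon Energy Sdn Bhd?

Yes

Oren holds 29% of Thornfield, so Oren controls Thornfield.
Oren and Thornfield together hold 25% + 30% = 55% of Halcyon, so Oren controls Halcyon.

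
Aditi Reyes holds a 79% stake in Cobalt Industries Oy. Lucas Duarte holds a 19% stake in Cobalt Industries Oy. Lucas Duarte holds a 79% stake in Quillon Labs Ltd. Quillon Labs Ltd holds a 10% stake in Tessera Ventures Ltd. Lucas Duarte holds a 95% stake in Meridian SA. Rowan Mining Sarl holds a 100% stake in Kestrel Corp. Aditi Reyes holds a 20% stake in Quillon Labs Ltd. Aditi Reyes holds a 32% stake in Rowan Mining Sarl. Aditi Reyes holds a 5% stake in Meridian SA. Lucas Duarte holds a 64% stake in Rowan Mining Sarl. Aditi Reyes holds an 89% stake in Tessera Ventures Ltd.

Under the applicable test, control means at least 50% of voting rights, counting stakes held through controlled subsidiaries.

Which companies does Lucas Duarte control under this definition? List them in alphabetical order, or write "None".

Kestrel Corp, Meridian SA, Quillon Labs Ltd, Rowan Mining Sarl

Lucas holds 95% of Meridian, so Lucas controls Meridian.
Lucas holds 64% of Rowan, so Lucas controls Rowan.
Lucas holds 79% of Quillon, so Lucas controls Quillon.
Rowan holds 100% of Kestrel, so Lucas controls Kestrel.
No other company's threshold is met.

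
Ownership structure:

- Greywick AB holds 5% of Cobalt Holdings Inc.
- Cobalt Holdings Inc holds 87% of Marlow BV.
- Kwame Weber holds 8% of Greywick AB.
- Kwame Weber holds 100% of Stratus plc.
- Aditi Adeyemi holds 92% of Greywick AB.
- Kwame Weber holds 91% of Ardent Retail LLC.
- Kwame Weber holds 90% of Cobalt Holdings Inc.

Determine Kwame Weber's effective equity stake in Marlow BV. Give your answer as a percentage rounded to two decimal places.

78.65%

Kwame reaches Marlow along 2 paths.
Via Cobalt: 90% × 87% = 78.3%.
Via Greywick → Cobalt: 8% × 5% × 87% = 0.348%.
Total: 78.3% + 0.348% = 78.648%.
Rounded: 78.65%.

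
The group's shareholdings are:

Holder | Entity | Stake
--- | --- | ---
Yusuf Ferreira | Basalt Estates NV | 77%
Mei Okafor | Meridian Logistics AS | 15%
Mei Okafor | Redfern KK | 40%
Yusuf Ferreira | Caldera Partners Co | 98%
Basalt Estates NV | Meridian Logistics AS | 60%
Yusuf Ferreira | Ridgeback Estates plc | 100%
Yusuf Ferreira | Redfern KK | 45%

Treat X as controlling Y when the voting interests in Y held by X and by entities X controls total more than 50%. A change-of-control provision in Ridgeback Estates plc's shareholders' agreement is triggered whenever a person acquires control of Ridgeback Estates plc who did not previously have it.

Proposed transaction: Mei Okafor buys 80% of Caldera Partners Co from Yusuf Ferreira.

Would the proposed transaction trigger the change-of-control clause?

No

The purchase adds only to Mei's holdings (Yusuf's stake shrinks), so Mei is the only person who could newly come to control Ridgeback.
Mei's largest direct stake is 40% in Redfern, which does not meet the threshold, so Mei controls no company.
Neither Mei nor any entity Mei controls holds any voting interest in Ridgeback.
So before the transaction, Mei does not control Ridgeback.
After the purchase, Mei holds 80% of Caldera directly, and Yusuf's stake falls to 18%.
Mei holds 80% of Caldera, so Mei controls Caldera.
After the transaction, neither Mei nor any entity Mei controls holds a voting interest in Ridgeback, so Mei still does not control it.
No new person acquires control, so the clause is not triggered.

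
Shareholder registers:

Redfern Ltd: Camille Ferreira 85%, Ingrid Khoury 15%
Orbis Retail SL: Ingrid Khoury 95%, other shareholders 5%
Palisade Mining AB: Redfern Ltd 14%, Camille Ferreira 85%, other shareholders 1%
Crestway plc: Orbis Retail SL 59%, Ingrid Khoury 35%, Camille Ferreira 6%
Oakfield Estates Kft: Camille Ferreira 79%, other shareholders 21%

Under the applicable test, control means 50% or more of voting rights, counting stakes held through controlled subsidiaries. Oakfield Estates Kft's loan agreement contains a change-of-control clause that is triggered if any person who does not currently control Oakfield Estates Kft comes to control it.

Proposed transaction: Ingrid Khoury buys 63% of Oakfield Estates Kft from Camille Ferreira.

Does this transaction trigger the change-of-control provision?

The purchase adds only to Ingrid's holdings (Camille's stake shrinks), so Ingrid is the only person who could newly come to control Oakfield.
Ingrid holds 95% of Orbis, so Ingrid controls Orbis.
Orbis and Ingrid together hold 59% + 35% = 94% of Crestway, so Ingrid controls Crestway.
Neither Ingrid nor any entity Ingrid controls holds any voting interest in Oakfield.
So before the transaction, Ingrid does not control Oakfield.
After the purchase, Ingrid holds 63% of Oakfield directly, and Camille's stake falls to 16%.
Ingrid holds 63% of Oakfield, so Ingrid controls Oakfield.
Ingrid did not control Oakfield before and does after, so the clause is triggered.

Yes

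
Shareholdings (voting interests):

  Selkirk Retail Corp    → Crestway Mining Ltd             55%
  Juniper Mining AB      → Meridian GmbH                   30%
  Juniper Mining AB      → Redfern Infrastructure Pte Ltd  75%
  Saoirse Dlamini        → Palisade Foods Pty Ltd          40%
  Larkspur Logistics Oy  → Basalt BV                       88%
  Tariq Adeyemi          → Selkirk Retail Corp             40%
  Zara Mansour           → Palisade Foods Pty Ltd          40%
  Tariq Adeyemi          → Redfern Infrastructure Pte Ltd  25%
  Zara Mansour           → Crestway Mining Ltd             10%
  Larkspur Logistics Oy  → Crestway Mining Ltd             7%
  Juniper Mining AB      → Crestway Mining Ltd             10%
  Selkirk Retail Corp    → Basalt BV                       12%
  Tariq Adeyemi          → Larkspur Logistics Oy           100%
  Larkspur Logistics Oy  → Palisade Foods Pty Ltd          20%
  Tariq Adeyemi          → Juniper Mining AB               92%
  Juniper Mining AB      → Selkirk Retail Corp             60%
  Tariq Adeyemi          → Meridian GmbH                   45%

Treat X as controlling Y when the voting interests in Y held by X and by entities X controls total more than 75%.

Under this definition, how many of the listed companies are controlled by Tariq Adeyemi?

Tariq holds 100% of Larkspur, so Tariq controls Larkspur.
Tariq holds 92% of Juniper, so Tariq controls Juniper.
Tariq and Juniper together hold 40% + 60% = 100% of Selkirk, so Tariq controls Selkirk.
Selkirk and Larkspur together hold 12% + 88% = 100% of Basalt, so Tariq controls Basalt.
Juniper and Tariq together hold 75% + 25% = 100% of Redfern, so Tariq controls Redfern.
No other company's threshold is met.
Tariq controls 5 companies.

5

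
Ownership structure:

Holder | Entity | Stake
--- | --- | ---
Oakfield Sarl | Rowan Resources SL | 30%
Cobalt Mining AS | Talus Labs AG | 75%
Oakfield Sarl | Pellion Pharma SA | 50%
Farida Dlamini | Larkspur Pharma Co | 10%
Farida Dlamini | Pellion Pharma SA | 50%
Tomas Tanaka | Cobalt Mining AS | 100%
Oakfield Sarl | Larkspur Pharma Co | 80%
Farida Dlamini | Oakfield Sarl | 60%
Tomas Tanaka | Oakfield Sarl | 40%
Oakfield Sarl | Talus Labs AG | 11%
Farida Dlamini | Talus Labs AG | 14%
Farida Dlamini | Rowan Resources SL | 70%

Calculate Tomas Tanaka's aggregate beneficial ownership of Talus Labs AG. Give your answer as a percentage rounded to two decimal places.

Tomas reaches Talus along 2 paths.
Via Oakfield: 40% × 11% = 4.4%.
Via Cobalt: 100% × 75% = 75%.
Total: 4.4% + 75% = 79.4%.
Rounded: 79.40%.

79.40%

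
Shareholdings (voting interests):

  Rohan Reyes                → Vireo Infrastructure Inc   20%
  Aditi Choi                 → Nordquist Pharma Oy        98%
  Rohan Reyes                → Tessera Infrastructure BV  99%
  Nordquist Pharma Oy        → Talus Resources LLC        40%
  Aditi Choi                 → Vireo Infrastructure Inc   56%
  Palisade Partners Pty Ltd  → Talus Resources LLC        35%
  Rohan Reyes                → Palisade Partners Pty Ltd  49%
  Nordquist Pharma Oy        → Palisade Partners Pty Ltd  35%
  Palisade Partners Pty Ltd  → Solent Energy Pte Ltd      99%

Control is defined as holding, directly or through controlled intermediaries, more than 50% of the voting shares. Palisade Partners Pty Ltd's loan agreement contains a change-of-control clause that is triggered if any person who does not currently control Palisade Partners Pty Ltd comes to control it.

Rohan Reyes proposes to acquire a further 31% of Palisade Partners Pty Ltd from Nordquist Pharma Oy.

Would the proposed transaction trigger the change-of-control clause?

The purchase adds only to Rohan's holdings (Nordquist's stake shrinks), so Rohan is the only person who could newly come to control Palisade.
Rohan holds 99% of Tessera, so Rohan controls Tessera.
In Palisade, Rohan's side holds only 49%, not > 50%.
So before the transaction, Rohan does not control Palisade.
After the purchase, Rohan's direct stake in Palisade rises to 49% + 31% = 80%, and Nordquist's stake falls to 4%.
Rohan holds 80% of Palisade, so Rohan controls Palisade.
Rohan did not control Palisade before and does after, so the clause is triggered.

Yes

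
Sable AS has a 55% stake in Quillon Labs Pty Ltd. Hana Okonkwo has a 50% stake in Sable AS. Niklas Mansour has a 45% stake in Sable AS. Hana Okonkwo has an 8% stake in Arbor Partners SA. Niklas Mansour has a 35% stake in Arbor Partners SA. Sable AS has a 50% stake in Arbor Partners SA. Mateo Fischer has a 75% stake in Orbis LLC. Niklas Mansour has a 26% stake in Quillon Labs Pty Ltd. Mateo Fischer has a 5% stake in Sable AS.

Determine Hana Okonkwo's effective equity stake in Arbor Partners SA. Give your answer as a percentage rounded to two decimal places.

33.00%

Hana reaches Arbor along 2 paths.
Via Sable: 50% × 50% = 25%.
Direct stake: 8% = 8%.
Total: 25% + 8% = 33%.
Rounded: 33.00%.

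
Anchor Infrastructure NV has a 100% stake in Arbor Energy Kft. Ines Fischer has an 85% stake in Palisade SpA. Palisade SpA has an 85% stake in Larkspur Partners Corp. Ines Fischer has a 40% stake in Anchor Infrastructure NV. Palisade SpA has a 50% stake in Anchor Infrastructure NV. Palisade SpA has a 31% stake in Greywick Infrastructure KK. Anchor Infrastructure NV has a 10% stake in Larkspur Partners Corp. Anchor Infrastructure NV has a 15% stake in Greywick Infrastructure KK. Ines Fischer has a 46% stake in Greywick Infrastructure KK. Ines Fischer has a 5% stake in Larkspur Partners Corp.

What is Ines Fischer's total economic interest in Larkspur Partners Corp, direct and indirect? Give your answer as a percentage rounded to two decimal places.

Ines reaches Larkspur along 4 paths.
Direct stake: 5% = 5%.
Via Palisade: 85% × 85% = 72.25%.
Via Palisade → Anchor: 85% × 50% × 10% = 4.25%.
Via Anchor: 40% × 10% = 4%.
Total: 5% + 72.25% + 4.25% + 4% = 85.5%.
Rounded: 85.50%.

85.50%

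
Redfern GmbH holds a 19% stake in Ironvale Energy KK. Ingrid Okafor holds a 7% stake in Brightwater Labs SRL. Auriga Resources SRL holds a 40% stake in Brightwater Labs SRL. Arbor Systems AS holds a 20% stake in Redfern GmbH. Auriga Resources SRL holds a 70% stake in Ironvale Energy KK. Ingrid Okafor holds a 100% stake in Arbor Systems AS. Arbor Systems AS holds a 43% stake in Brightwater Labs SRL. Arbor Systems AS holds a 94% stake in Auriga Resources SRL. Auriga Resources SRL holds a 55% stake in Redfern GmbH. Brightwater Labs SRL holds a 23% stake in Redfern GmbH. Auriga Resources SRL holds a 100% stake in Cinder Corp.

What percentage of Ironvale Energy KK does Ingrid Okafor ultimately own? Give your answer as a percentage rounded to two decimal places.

Ingrid reaches Ironvale along 6 paths.
Via Arbor → Auriga: 100% × 94% × 70% = 65.8%.
Via Arbor → Auriga → Redfern: 100% × 94% × 55% × 19% = 9.823%.
Via Arbor → Redfern: 100% × 20% × 19% = 3.8%.
Via Arbor → Auriga → Brightwater → Redfern: 100% × 94% × 40% × 23% × 19% = 1.64312%.
Via Arbor → Brightwater → Redfern: 100% × 43% × 23% × 19% = 1.8791%.
Via Brightwater → Redfern: 7% × 23% × 19% = 0.3059%.
Total: 65.8% + 9.823% + 3.8% + 1.64312% + 1.8791% + 0.3059% = 83.25112%.
Rounded: 83.25%.

83.25%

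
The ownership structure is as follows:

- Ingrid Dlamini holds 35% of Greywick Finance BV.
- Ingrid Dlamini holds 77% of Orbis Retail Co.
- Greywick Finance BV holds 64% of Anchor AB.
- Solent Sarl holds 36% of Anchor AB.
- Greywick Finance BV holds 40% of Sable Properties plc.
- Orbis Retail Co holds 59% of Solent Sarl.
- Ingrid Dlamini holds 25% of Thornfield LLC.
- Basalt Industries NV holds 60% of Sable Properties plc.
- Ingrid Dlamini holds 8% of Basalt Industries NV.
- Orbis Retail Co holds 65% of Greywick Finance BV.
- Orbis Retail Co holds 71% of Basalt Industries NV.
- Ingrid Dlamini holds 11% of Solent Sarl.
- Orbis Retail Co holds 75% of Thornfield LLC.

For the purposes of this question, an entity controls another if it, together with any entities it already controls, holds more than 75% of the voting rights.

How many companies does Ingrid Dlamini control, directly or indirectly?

5

Ingrid holds 77% of Orbis, so Ingrid controls Orbis.
Orbis and Ingrid together hold 65% + 35% = 100% of Greywick, so Ingrid controls Greywick.
Orbis and Ingrid together hold 71% + 8% = 79% of Basalt, so Ingrid controls Basalt.
Greywick and Basalt together hold 40% + 60% = 100% of Sable, so Ingrid controls Sable.
Ingrid and Orbis together hold 25% + 75% = 100% of Thornfield, so Ingrid controls Thornfield.
No other company's threshold is met.
Ingrid controls 5 companies.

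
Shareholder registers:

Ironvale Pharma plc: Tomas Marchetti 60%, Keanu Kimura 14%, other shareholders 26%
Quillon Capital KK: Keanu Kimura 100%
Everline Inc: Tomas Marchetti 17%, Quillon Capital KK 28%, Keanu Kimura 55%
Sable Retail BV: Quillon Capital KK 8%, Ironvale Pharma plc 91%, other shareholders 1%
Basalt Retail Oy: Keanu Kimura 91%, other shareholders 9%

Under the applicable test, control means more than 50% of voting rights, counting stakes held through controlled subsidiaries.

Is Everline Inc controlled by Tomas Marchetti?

No

Tomas holds 60% of Ironvale, so Tomas controls Ironvale.
Ironvale holds 91% of Sable, so Tomas controls Sable.
In Everline, Tomas's side holds only 17%, not > 50%.
So Tomas does not control Everline.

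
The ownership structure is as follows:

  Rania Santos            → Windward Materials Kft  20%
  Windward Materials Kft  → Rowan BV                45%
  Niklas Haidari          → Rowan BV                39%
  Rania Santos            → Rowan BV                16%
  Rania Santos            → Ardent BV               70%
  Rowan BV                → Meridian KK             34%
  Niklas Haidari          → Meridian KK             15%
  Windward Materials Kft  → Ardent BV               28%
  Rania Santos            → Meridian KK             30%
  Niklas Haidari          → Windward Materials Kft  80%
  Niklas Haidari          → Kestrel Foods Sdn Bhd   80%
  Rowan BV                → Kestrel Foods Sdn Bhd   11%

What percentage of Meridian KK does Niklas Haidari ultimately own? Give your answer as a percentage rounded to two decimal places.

40.50%

Niklas reaches Meridian along 3 paths.
Via Windward → Rowan: 80% × 45% × 34% = 12.24%.
Via Rowan: 39% × 34% = 13.26%.
Direct stake: 15% = 15%.
Total: 12.24% + 13.26% + 15% = 40.5%.
Rounded: 40.50%.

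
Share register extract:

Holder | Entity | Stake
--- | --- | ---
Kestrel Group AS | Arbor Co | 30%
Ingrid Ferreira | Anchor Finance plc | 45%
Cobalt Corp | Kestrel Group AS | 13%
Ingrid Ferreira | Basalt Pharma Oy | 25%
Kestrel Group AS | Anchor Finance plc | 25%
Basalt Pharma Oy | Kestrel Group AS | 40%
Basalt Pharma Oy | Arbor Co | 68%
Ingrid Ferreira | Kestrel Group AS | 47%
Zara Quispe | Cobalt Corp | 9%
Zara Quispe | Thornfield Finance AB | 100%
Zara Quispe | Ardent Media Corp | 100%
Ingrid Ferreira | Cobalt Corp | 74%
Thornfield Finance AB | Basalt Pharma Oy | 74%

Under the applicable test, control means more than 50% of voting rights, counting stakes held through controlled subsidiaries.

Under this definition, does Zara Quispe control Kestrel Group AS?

No

Zara holds 100% of Thornfield, so Zara controls Thornfield.
Thornfield holds 74% of Basalt, so Zara controls Basalt.
Basalt holds 68% of Arbor, so Zara controls Arbor.
Zara holds 100% of Ardent, so Zara controls Ardent.
In Kestrel, Zara's side holds only 40%, not > 50%.
So Zara does not control Kestrel.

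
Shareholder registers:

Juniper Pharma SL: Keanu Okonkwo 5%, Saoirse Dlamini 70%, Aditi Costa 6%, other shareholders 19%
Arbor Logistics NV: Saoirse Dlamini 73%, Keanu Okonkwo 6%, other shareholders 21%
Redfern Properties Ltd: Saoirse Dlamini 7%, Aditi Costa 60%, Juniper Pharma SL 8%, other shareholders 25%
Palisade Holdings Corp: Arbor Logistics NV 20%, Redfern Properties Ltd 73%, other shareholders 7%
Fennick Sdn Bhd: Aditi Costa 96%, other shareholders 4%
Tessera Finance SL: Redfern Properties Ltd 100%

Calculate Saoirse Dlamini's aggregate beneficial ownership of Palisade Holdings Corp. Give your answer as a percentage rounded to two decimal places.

Saoirse reaches Palisade along 3 paths.
Via Arbor: 73% × 20% = 14.6%.
Via Redfern: 7% × 73% = 5.11%.
Via Juniper → Redfern: 70% × 8% × 73% = 4.088%.
Total: 14.6% + 5.11% + 4.088% = 23.798%.
Rounded: 23.80%.

23.80%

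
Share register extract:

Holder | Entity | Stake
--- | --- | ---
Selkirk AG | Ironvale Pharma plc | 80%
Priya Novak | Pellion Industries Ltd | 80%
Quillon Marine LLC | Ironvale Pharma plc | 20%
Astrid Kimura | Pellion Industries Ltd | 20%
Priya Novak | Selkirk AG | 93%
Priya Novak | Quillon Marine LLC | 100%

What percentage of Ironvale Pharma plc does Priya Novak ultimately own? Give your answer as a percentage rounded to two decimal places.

94.40%

Priya reaches Ironvale along 2 paths.
Via Quillon: 100% × 20% = 20%.
Via Selkirk: 93% × 80% = 74.4%.
Total: 20% + 74.4% = 94.4%.
Rounded: 94.40%.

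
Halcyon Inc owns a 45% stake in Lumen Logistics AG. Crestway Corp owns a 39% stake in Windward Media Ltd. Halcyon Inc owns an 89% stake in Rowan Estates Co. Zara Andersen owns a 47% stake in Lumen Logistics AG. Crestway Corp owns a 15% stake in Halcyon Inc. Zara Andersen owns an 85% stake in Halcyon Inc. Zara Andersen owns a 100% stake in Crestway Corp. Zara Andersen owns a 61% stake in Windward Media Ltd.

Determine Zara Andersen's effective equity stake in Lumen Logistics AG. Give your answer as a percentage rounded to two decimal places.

92.00%

Zara reaches Lumen along 3 paths.
Via Crestway → Halcyon: 100% × 15% × 45% = 6.75%.
Via Halcyon: 85% × 45% = 38.25%.
Direct stake: 47% = 47%.
Total: 6.75% + 38.25% + 47% = 92%.
Rounded: 92.00%.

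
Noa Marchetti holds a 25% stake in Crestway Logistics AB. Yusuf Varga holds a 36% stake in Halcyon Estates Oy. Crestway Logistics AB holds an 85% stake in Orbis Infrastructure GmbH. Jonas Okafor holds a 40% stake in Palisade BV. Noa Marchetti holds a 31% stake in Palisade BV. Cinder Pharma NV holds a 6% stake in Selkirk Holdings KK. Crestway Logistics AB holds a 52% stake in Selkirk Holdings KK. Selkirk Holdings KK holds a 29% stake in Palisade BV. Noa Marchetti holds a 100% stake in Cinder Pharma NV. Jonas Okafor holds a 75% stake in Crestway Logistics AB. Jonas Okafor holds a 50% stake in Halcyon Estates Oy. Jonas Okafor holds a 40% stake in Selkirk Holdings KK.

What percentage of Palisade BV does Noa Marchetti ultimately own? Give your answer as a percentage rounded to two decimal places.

36.51%

Noa reaches Palisade along 3 paths.
Direct stake: 31% = 31%.
Via Crestway → Selkirk: 25% × 52% × 29% = 3.77%.
Via Cinder → Selkirk: 100% × 6% × 29% = 1.74%.
Total: 31% + 3.77% + 1.74% = 36.51%.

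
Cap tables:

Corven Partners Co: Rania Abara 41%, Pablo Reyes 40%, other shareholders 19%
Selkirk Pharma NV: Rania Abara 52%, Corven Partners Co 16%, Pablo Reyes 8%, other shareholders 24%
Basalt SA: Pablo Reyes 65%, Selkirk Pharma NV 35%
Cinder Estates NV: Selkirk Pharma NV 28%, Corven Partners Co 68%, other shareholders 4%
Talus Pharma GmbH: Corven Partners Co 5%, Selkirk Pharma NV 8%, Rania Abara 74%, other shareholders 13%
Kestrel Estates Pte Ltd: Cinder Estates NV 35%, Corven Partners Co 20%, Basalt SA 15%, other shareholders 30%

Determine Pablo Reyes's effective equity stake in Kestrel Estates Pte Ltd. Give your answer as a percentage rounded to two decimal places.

29.44%

Pablo reaches Kestrel along 7 paths.
Via Corven → Selkirk → Cinder: 40% × 16% × 28% × 35% = 0.6272%.
Via Selkirk → Cinder: 8% × 28% × 35% = 0.784%.
Via Corven → Cinder: 40% × 68% × 35% = 9.52%.
Via Corven: 40% × 20% = 8%.
Via Basalt: 65% × 15% = 9.75%.
Via Corven → Selkirk → Basalt: 40% × 16% × 35% × 15% = 0.336%.
Via Selkirk → Basalt: 8% × 35% × 15% = 0.42%.
Total: 0.6272% + 0.784% + 9.52% + 8% + 9.75% + 0.336% + 0.42% = 29.4372%.
Rounded: 29.44%.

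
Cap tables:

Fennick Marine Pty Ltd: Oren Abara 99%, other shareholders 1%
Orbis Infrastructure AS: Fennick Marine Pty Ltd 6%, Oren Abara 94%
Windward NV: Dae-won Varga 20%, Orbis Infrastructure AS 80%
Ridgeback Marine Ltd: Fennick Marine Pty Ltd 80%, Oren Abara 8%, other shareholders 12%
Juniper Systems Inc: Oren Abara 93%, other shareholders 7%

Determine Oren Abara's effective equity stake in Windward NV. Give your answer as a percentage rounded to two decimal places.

Oren reaches Windward along 2 paths.
Via Fennick → Orbis: 99% × 6% × 80% = 4.752%.
Via Orbis: 94% × 80% = 75.2%.
Total: 4.752% + 75.2% = 79.952%.
Rounded: 79.95%.

79.95%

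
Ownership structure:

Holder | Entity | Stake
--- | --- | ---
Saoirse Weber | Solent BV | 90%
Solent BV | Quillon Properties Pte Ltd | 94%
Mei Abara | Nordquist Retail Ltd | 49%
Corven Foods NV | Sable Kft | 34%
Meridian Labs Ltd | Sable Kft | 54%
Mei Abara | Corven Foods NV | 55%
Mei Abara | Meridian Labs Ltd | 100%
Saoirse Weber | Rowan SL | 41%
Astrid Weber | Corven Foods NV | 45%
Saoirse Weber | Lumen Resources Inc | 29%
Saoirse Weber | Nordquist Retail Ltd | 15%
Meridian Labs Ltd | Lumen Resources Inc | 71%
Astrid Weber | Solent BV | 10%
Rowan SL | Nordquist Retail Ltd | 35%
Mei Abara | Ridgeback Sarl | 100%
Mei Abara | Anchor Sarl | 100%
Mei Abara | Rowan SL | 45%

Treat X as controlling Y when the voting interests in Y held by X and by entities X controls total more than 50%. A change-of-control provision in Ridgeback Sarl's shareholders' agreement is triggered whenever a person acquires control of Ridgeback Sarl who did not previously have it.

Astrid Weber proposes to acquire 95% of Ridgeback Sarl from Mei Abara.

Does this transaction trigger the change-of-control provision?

Yes

The purchase adds only to Astrid's holdings (Mei's stake shrinks), so Astrid is the only person who could newly come to control Ridgeback.
Astrid's largest direct stake is 45% in Corven, which does not meet the threshold, so Astrid controls no company.
Neither Astrid nor any entity Astrid controls holds any voting interest in Ridgeback.
So before the transaction, Astrid does not control Ridgeback.
After the purchase, Astrid holds 95% of Ridgeback directly, and Mei's stake falls to 5%.
Astrid holds 95% of Ridgeback, so Astrid controls Ridgeback.
Astrid did not control Ridgeback before and does after, so the clause is triggered.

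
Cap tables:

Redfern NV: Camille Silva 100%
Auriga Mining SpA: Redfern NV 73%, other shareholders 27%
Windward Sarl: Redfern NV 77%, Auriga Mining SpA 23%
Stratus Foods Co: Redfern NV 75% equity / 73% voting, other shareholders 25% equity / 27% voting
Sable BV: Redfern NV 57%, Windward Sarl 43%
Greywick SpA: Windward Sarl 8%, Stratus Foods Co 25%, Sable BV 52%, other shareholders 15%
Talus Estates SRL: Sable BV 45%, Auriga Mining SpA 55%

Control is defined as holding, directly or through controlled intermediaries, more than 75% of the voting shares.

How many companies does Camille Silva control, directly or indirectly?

Camille holds 100% of Redfern, so Camille controls Redfern.
Redfern holds 77% of Windward, so Camille controls Windward.
Redfern and Windward together hold 57% + 43% = 100% of Sable, so Camille controls Sable.
No other company's threshold is met.
Camille controls 3 companies.

3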